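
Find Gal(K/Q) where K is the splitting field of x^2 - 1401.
Gal(K/Q) = Z/2Z (cyclic of order 2)

x^2 - 1401 is irreducible over Q since 1401 is not a rational square. The splitting field Q(sqrt(1401)) has degree 2 over Q, and its unique nontrivial automorphism is sqrt(1401) ↦ -sqrt(1401). Hence Gal(Q(sqrt(1401))/Q) = Z/2Z.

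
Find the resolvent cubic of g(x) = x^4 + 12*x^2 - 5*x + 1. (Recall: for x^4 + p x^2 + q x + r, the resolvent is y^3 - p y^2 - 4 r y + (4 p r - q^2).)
h(y) = y^3 - 12*y^2 - 4*y + 23

Identify coefficients: p = 12, q = -5, r = 1.
Plug into h(y) = y^3 - p y^2 - 4 r y + (4 p r - q^2):
  h(y) = y^3 - (12) y^2 - 4*(1) y + (4*(12)*(1) - (-5)^2)
       = y^3 + (-12) y^2 + (-4) y + (23).
Simplifying: h(y) = y^3 - 12*y^2 - 4*y + 23.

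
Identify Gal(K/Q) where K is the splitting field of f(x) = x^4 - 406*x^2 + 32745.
Gal(K/Q) = V_4 (Klein four-group, Z/2Z × Z/2Z)

f factors as (x^2 - 111)(x^2 - 295), so the splitting field is K = Q(sqrt(111), sqrt(295)). The elements 111, 295, 32745 are all non-squares in Q, so sqrt(111) and sqrt(295) generate independent quadratic extensions. Thus [K:Q] = 4 and Gal(K/Q) is generated by the two order-2 automorphisms sqrt(111) ↦ -sqrt(111) and sqrt(295) ↦ -sqrt(295), giving V_4.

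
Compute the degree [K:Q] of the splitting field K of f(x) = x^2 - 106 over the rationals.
[K:Q] = 2

The polynomial x^2 - 106 is irreducible over Q since 106 is not a perfect square. Its splitting field is Q(sqrt(106)), which has degree 2 over Q.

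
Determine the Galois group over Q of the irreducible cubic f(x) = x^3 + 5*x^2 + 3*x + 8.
Gal(K/Q) = S_3 (symmetric group of order 6)

Compute the discriminant of x^3 + (5)*x^2 + (3)*x + (8): Δ = -3451. Since Δ is not a rational square, the Galois group is not contained in A_3; it must be the full S_3 (irreducibility of the cubic rules out anything smaller).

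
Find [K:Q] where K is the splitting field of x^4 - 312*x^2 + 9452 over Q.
[K:Q] = 4

f factors as (x^2 - 278)(x^2 - 34); the splitting field is K = Q(sqrt(278), sqrt(34)). Since 278, 34, and 9452 are all non-squares in Q, the three subfields Q(sqrt(278)), Q(sqrt(34)), Q(sqrt(9452)) are distinct degree-2 extensions, so [K:Q] = 4 (Klein four Galois group).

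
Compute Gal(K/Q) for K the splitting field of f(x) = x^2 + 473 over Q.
Gal(K/Q) = Z/2Z (cyclic of order 2)

x^2 + 473 is irreducible over Q since -473 is not a rational square. The splitting field Q(sqrt(-473)) has degree 2 over Q, and its unique nontrivial automorphism is sqrt(-473) ↦ -sqrt(-473). Hence Gal(Q(sqrt(-473))/Q) = Z/2Z.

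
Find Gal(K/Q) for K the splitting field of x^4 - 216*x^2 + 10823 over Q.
Gal(K/Q) = V_4 (Klein four-group, Z/2Z × Z/2Z)

f factors as (x^2 - 137)(x^2 - 79), so the splitting field is K = Q(sqrt(137), sqrt(79)). The elements 137, 79, 10823 are all non-squares in Q, so sqrt(137) and sqrt(79) generate independent quadratic extensions. Thus [K:Q] = 4 and Gal(K/Q) is generated by the two order-2 automorphisms sqrt(137) ↦ -sqrt(137) and sqrt(79) ↦ -sqrt(79), giving V_4.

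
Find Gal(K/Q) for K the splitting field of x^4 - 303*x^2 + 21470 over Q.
Gal(K/Q) = V_4 (Klein four-group, Z/2Z × Z/2Z)

f factors as (x^2 - 190)(x^2 - 113), so the splitting field is K = Q(sqrt(190), sqrt(113)). The elements 190, 113, 21470 are all non-squares in Q, so sqrt(190) and sqrt(113) generate independent quadratic extensions. Thus [K:Q] = 4 and Gal(K/Q) is generated by the two order-2 automorphisms sqrt(190) ↦ -sqrt(190) and sqrt(113) ↦ -sqrt(113), giving V_4.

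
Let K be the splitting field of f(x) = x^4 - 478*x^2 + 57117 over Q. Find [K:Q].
[K:Q] = 4

f factors as (x^2 - 237)(x^2 - 241); the splitting field is K = Q(sqrt(237), sqrt(241)). Since 237, 241, and 57117 are all non-squares in Q, the three subfields Q(sqrt(237)), Q(sqrt(241)), Q(sqrt(57117)) are distinct degree-2 extensions, so [K:Q] = 4 (Klein four Galois group).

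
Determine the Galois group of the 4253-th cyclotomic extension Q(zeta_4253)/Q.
|Gal(Q(zeta_4253)/Q)| = phi(4253) = 4252; group ≅ (Z/4253Z)^* ≅ Z/4252Z

The n-th cyclotomic polynomial Φ_4253(x) is the minimal polynomial of zeta_4253 over Q and has degree phi(4253) = 4252. So Q(zeta_4253) is a degree-4252 Galois extension with Galois group (Z/4253Z)^*. (Z/4253Z)^* is cyclic since 4253 is an odd prime power (or 4). Hence Gal(Q(zeta_4253)/Q) ≅ Z/4252Z.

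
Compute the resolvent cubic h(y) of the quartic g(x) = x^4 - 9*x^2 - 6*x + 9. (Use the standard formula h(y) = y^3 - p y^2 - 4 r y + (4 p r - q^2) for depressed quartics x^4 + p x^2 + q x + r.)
h(y) = y^3 + 9*y^2 - 36*y - 360

Identify coefficients: p = -9, q = -6, r = 9.
Plug into h(y) = y^3 - p y^2 - 4 r y + (4 p r - q^2):
  h(y) = y^3 - (-9) y^2 - 4*(9) y + (4*(-9)*(9) - (-6)^2)
       = y^3 + (9) y^2 + (-36) y + (-360).
Simplifying: h(y) = y^3 + 9*y^2 - 36*y - 360.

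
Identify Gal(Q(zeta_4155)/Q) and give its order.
|Gal(Q(zeta_4155)/Q)| = phi(4155) = 2208; group ≅ (Z/4155Z)^* ≅ Z/2Z × Z/4Z × Z/276Z

The n-th cyclotomic polynomial Φ_4155(x) is the minimal polynomial of zeta_4155 over Q and has degree phi(4155) = 2208. So Q(zeta_4155) is a degree-2208 Galois extension with Galois group (Z/4155Z)^*. By CRT, (Z/4155Z)^* ≅ (Z/3Z)^* × (Z/5Z)^* × (Z/277Z)^*. Each prime-power unit group is (Z/3Z)^* ≅ Z/2Z; (Z/5Z)^* ≅ Z/4Z; (Z/277Z)^* ≅ Z/276Z. Hence Gal(Q(zeta_4155)/Q) ≅ Z/2Z × Z/4Z × Z/276Z.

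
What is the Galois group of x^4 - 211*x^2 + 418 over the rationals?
Gal(K/Q) = V_4 (Klein four-group, Z/2Z × Z/2Z)

f factors as (x^2 - 209)(x^2 - 2), so the splitting field is K = Q(sqrt(209), sqrt(2)). The elements 209, 2, 418 are all non-squares in Q, so sqrt(209) and sqrt(2) generate independent quadratic extensions. Thus [K:Q] = 4 and Gal(K/Q) is generated by the two order-2 automorphisms sqrt(209) ↦ -sqrt(209) and sqrt(2) ↦ -sqrt(2), giving V_4.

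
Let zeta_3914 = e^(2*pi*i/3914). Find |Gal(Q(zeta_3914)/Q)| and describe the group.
|Gal(Q(zeta_3914)/Q)| = phi(3914) = 1836; group ≅ (Z/3914Z)^* ≅ Z/18Z × Z/102Z

The n-th cyclotomic polynomial Φ_3914(x) is the minimal polynomial of zeta_3914 over Q and has degree phi(3914) = 1836. So Q(zeta_3914) is a degree-1836 Galois extension with Galois group (Z/3914Z)^*. By CRT, (Z/3914Z)^* ≅ (Z/2Z)^* × (Z/19Z)^* × (Z/103Z)^*. Each prime-power unit group is (Z/2Z)^* ≅ trivial group (order 1); (Z/19Z)^* ≅ Z/18Z; (Z/103Z)^* ≅ Z/102Z. Hence Gal(Q(zeta_3914)/Q) ≅ Z/18Z × Z/102Z.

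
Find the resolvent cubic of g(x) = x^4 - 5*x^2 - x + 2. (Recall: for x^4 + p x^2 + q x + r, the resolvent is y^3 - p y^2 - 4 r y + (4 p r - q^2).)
h(y) = y^3 + 5*y^2 - 8*y - 41

Identify coefficients: p = -5, q = -1, r = 2.
Plug into h(y) = y^3 - p y^2 - 4 r y + (4 p r - q^2):
  h(y) = y^3 - (-5) y^2 - 4*(2) y + (4*(-5)*(2) - (-1)^2)
       = y^3 + (5) y^2 + (-8) y + (-41).
Simplifying: h(y) = y^3 + 5*y^2 - 8*y - 41.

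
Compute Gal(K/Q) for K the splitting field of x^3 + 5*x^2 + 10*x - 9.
Gal(K/Q) = S_3 (symmetric group of order 6)

Compute the discriminant of x^3 + (5)*x^2 + (10)*x + (-9): Δ = -7287. Since Δ is not a rational square, the Galois group is not contained in A_3; it must be the full S_3 (irreducibility of the cubic rules out anything smaller).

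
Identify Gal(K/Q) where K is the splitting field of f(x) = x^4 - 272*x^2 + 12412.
Gal(K/Q) = V_4 (Klein four-group, Z/2Z × Z/2Z)

f factors as (x^2 - 58)(x^2 - 214), so the splitting field is K = Q(sqrt(58), sqrt(214)). The elements 58, 214, 12412 are all non-squares in Q, so sqrt(58) and sqrt(214) generate independent quadratic extensions. Thus [K:Q] = 4 and Gal(K/Q) is generated by the two order-2 automorphisms sqrt(58) ↦ -sqrt(58) and sqrt(214) ↦ -sqrt(214), giving V_4.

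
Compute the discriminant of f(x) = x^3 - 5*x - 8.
Δ = -1228

For a depressed cubic x^3 + p x + q the discriminant is Δ = -4 p^3 - 27 q^2 = -4*(-5)^3 - 27*(-8)^2 = 500 - 1728 = -1228.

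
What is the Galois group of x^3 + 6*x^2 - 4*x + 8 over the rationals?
Gal(K/Q) = S_3 (symmetric group of order 6)

Compute the discriminant of x^3 + (6)*x^2 + (-4)*x + (8): Δ = -11264. Since Δ is not a rational square, the Galois group is not contained in A_3; it must be the full S_3 (irreducibility of the cubic rules out anything smaller).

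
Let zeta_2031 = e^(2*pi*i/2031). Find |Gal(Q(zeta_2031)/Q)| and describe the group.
|Gal(Q(zeta_2031)/Q)| = phi(2031) = 1352; group ≅ (Z/2031Z)^* ≅ Z/2Z × Z/676Z

The n-th cyclotomic polynomial Φ_2031(x) is the minimal polynomial of zeta_2031 over Q and has degree phi(2031) = 1352. So Q(zeta_2031) is a degree-1352 Galois extension with Galois group (Z/2031Z)^*. By CRT, (Z/2031Z)^* ≅ (Z/3Z)^* × (Z/677Z)^*. Each prime-power unit group is (Z/3Z)^* ≅ Z/2Z; (Z/677Z)^* ≅ Z/676Z. Hence Gal(Q(zeta_2031)/Q) ≅ Z/2Z × Z/676Z.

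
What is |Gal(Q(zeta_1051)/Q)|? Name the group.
|Gal(Q(zeta_1051)/Q)| = phi(1051) = 1050; group ≅ (Z/1051Z)^* ≅ Z/1050Z

The n-th cyclotomic polynomial Φ_1051(x) is the minimal polynomial of zeta_1051 over Q and has degree phi(1051) = 1050. So Q(zeta_1051) is a degree-1050 Galois extension with Galois group (Z/1051Z)^*. (Z/1051Z)^* is cyclic since 1051 is an odd prime power (or 4). Hence Gal(Q(zeta_1051)/Q) ≅ Z/1050Z.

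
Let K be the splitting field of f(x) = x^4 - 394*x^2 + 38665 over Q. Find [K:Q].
[K:Q] = 4

f factors as (x^2 - 209)(x^2 - 185); the splitting field is K = Q(sqrt(209), sqrt(185)). Since 209, 185, and 38665 are all non-squares in Q, the three subfields Q(sqrt(209)), Q(sqrt(185)), Q(sqrt(38665)) are distinct degree-2 extensions, so [K:Q] = 4 (Klein four Galois group).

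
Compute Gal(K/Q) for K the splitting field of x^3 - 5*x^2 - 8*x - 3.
Gal(K/Q) = S_3 (symmetric group of order 6)

Compute the discriminant of x^3 + (-5)*x^2 + (-8)*x + (-3): Δ = -255. Since Δ is not a rational square, the Galois group is not contained in A_3; it must be the full S_3 (irreducibility of the cubic rules out anything smaller).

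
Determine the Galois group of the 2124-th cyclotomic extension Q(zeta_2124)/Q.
|Gal(Q(zeta_2124)/Q)| = phi(2124) = 696; group ≅ (Z/2124Z)^* ≅ Z/2Z × Z/6Z × Z/58Z

The n-th cyclotomic polynomial Φ_2124(x) is the minimal polynomial of zeta_2124 over Q and has degree phi(2124) = 696. So Q(zeta_2124) is a degree-696 Galois extension with Galois group (Z/2124Z)^*. By CRT, (Z/2124Z)^* ≅ (Z/4Z)^* × (Z/9Z)^* × (Z/59Z)^*. Each prime-power unit group is (Z/4Z)^* ≅ Z/2Z; (Z/9Z)^* ≅ Z/6Z; (Z/59Z)^* ≅ Z/58Z. Hence Gal(Q(zeta_2124)/Q) ≅ Z/2Z × Z/6Z × Z/58Z.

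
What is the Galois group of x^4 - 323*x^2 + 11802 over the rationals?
Gal(K/Q) = V_4 (Klein four-group, Z/2Z × Z/2Z)

f factors as (x^2 - 42)(x^2 - 281), so the splitting field is K = Q(sqrt(42), sqrt(281)). The elements 42, 281, 11802 are all non-squares in Q, so sqrt(42) and sqrt(281) generate independent quadratic extensions. Thus [K:Q] = 4 and Gal(K/Q) is generated by the two order-2 automorphisms sqrt(42) ↦ -sqrt(42) and sqrt(281) ↦ -sqrt(281), giving V_4.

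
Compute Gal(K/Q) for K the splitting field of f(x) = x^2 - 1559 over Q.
Gal(K/Q) = Z/2Z (cyclic of order 2)

x^2 - 1559 is irreducible over Q since 1559 is not a rational square. The splitting field Q(sqrt(1559)) has degree 2 over Q, and its unique nontrivial automorphism is sqrt(1559) ↦ -sqrt(1559). Hence Gal(Q(sqrt(1559))/Q) = Z/2Z.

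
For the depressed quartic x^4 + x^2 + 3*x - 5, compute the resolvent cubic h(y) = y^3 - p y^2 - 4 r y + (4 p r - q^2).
h(y) = y^3 - y^2 + 20*y - 29

Identify coefficients: p = 1, q = 3, r = -5.
Plug into h(y) = y^3 - p y^2 - 4 r y + (4 p r - q^2):
  h(y) = y^3 - (1) y^2 - 4*(-5) y + (4*(1)*(-5) - (3)^2)
       = y^3 + (-1) y^2 + (20) y + (-29).
Simplifying: h(y) = y^3 - y^2 + 20*y - 29.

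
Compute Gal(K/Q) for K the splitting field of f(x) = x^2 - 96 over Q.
Gal(K/Q) = Z/2Z (cyclic of order 2)

x^2 - 96 is irreducible over Q since 96 is not a rational square. The splitting field Q(sqrt(96)) has degree 2 over Q, and its unique nontrivial automorphism is sqrt(96) ↦ -sqrt(96). Hence Gal(Q(sqrt(96))/Q) = Z/2Z.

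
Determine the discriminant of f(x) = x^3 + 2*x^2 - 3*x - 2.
Δ = 316

For x^3 + a x^2 + b x + c the discriminant is Δ = 18 a b c - 4 a^3 c + a^2 b^2 - 4 b^3 - 27 c^2.
Plug a = 2, b = -3, c = -2:
  18*(2)*(-3)*(-2) - 4*(2)^3*(-2) + (2)^2*(-3)^2 - 4*(-3)^3 - 27*(-2)^2
  = 216 + (64) + 36 + (108) + (-108)
  = 316.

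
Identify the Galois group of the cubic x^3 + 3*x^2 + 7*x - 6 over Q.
Gal(K/Q) = S_3 (symmetric group of order 6)

Compute the discriminant of x^3 + (3)*x^2 + (7)*x + (-6): Δ = -3523. Since Δ is not a rational square, the Galois group is not contained in A_3; it must be the full S_3 (irreducibility of the cubic rules out anything smaller).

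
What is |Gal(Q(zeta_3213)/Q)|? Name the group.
|Gal(Q(zeta_3213)/Q)| = phi(3213) = 1728; group ≅ (Z/3213Z)^* ≅ Z/6Z × Z/16Z × Z/18Z

The n-th cyclotomic polynomial Φ_3213(x) is the minimal polynomial of zeta_3213 over Q and has degree phi(3213) = 1728. So Q(zeta_3213) is a degree-1728 Galois extension with Galois group (Z/3213Z)^*. By CRT, (Z/3213Z)^* ≅ (Z/27Z)^* × (Z/7Z)^* × (Z/17Z)^*. Each prime-power unit group is (Z/27Z)^* ≅ Z/18Z; (Z/7Z)^* ≅ Z/6Z; (Z/17Z)^* ≅ Z/16Z. Hence Gal(Q(zeta_3213)/Q) ≅ Z/6Z × Z/16Z × Z/18Z.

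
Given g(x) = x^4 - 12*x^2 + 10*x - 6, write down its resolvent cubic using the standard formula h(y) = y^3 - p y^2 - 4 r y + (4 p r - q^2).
h(y) = y^3 + 12*y^2 + 24*y + 188

Identify coefficients: p = -12, q = 10, r = -6.
Plug into h(y) = y^3 - p y^2 - 4 r y + (4 p r - q^2):
  h(y) = y^3 - (-12) y^2 - 4*(-6) y + (4*(-12)*(-6) - (10)^2)
       = y^3 + (12) y^2 + (24) y + (188).
Simplifying: h(y) = y^3 + 12*y^2 + 24*y + 188.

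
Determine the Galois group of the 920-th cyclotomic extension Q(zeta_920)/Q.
|Gal(Q(zeta_920)/Q)| = phi(920) = 352; group ≅ (Z/920Z)^* ≅ Z/2Z × Z/2Z × Z/4Z × Z/22Z

The n-th cyclotomic polynomial Φ_920(x) is the minimal polynomial of zeta_920 over Q and has degree phi(920) = 352. So Q(zeta_920) is a degree-352 Galois extension with Galois group (Z/920Z)^*. By CRT, (Z/920Z)^* ≅ (Z/8Z)^* × (Z/5Z)^* × (Z/23Z)^*. Each prime-power unit group is (Z/8Z)^* ≅ Z/2Z × Z/2Z; (Z/5Z)^* ≅ Z/4Z; (Z/23Z)^* ≅ Z/22Z. Hence Gal(Q(zeta_920)/Q) ≅ Z/2Z × Z/2Z × Z/4Z × Z/22Z.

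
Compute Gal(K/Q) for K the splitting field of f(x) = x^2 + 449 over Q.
Gal(K/Q) = Z/2Z (cyclic of order 2)

x^2 + 449 is irreducible over Q since -449 is not a rational square. The splitting field Q(sqrt(-449)) has degree 2 over Q, and its unique nontrivial automorphism is sqrt(-449) ↦ -sqrt(-449). Hence Gal(Q(sqrt(-449))/Q) = Z/2Z.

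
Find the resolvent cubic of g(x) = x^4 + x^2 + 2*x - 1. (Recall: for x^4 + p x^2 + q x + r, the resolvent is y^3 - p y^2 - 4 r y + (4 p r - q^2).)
h(y) = y^3 - y^2 + 4*y - 8

Identify coefficients: p = 1, q = 2, r = -1.
Plug into h(y) = y^3 - p y^2 - 4 r y + (4 p r - q^2):
  h(y) = y^3 - (1) y^2 - 4*(-1) y + (4*(1)*(-1) - (2)^2)
       = y^3 + (-1) y^2 + (4) y + (-8).
Simplifying: h(y) = y^3 - y^2 + 4*y - 8.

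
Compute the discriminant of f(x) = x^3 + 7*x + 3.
Δ = -1615

For a depressed cubic x^3 + p x + q the discriminant is Δ = -4 p^3 - 27 q^2 = -4*(7)^3 - 27*(3)^2 = -1372 - 243 = -1615.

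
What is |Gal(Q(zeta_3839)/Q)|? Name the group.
|Gal(Q(zeta_3839)/Q)| = phi(3839) = 3480; group ≅ (Z/3839Z)^* ≅ Z/10Z × Z/348Z

The n-th cyclotomic polynomial Φ_3839(x) is the minimal polynomial of zeta_3839 over Q and has degree phi(3839) = 3480. So Q(zeta_3839) is a degree-3480 Galois extension with Galois group (Z/3839Z)^*. By CRT, (Z/3839Z)^* ≅ (Z/11Z)^* × (Z/349Z)^*. Each prime-power unit group is (Z/11Z)^* ≅ Z/10Z; (Z/349Z)^* ≅ Z/348Z. Hence Gal(Q(zeta_3839)/Q) ≅ Z/10Z × Z/348Z.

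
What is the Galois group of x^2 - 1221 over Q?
Gal(K/Q) = Z/2Z (cyclic of order 2)

x^2 - 1221 is irreducible over Q since 1221 is not a rational square. The splitting field Q(sqrt(1221)) has degree 2 over Q, and its unique nontrivial automorphism is sqrt(1221) ↦ -sqrt(1221). Hence Gal(Q(sqrt(1221))/Q) = Z/2Z.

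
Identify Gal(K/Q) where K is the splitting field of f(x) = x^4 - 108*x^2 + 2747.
Gal(K/Q) = V_4 (Klein four-group, Z/2Z × Z/2Z)

f factors as (x^2 - 41)(x^2 - 67), so the splitting field is K = Q(sqrt(41), sqrt(67)). The elements 41, 67, 2747 are all non-squares in Q, so sqrt(41) and sqrt(67) generate independent quadratic extensions. Thus [K:Q] = 4 and Gal(K/Q) is generated by the two order-2 automorphisms sqrt(41) ↦ -sqrt(41) and sqrt(67) ↦ -sqrt(67), giving V_4.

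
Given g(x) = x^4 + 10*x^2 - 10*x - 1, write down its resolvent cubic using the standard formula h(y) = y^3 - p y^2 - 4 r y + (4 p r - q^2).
h(y) = y^3 - 10*y^2 + 4*y - 140

Identify coefficients: p = 10, q = -10, r = -1.
Plug into h(y) = y^3 - p y^2 - 4 r y + (4 p r - q^2):
  h(y) = y^3 - (10) y^2 - 4*(-1) y + (4*(10)*(-1) - (-10)^2)
       = y^3 + (-10) y^2 + (4) y + (-140).
Simplifying: h(y) = y^3 - 10*y^2 + 4*y - 140.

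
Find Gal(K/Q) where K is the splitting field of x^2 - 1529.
Gal(K/Q) = Z/2Z (cyclic of order 2)

x^2 - 1529 is irreducible over Q since 1529 is not a rational square. The splitting field Q(sqrt(1529)) has degree 2 over Q, and its unique nontrivial automorphism is sqrt(1529) ↦ -sqrt(1529). Hence Gal(Q(sqrt(1529))/Q) = Z/2Z.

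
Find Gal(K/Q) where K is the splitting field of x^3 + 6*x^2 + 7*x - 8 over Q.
Gal(K/Q) = S_3 (symmetric group of order 6)

Compute the discriminant of x^3 + (6)*x^2 + (7)*x + (-8): Δ = -472. Since Δ is not a rational square, the Galois group is not contained in A_3; it must be the full S_3 (irreducibility of the cubic rules out anything smaller).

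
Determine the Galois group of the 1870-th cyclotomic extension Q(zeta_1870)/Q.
|Gal(Q(zeta_1870)/Q)| = phi(1870) = 640; group ≅ (Z/1870Z)^* ≅ Z/4Z × Z/10Z × Z/16Z

The n-th cyclotomic polynomial Φ_1870(x) is the minimal polynomial of zeta_1870 over Q and has degree phi(1870) = 640. So Q(zeta_1870) is a degree-640 Galois extension with Galois group (Z/1870Z)^*. By CRT, (Z/1870Z)^* ≅ (Z/2Z)^* × (Z/5Z)^* × (Z/11Z)^* × (Z/17Z)^*. Each prime-power unit group is (Z/2Z)^* ≅ trivial group (order 1); (Z/5Z)^* ≅ Z/4Z; (Z/11Z)^* ≅ Z/10Z; (Z/17Z)^* ≅ Z/16Z. Hence Gal(Q(zeta_1870)/Q) ≅ Z/4Z × Z/10Z × Z/16Z.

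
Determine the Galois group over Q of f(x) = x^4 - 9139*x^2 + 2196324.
Gal(K/Q) = Z/2Z (cyclic of order 2)

f factors as (x^2 - 247)(x^2 - 8892), so the splitting field is K = Q(sqrt(247), sqrt(8892)). The squarefree part of 247 is 247 and the squarefree part of 8892 is also 247, so sqrt(247) and sqrt(8892) are both rational multiples of sqrt(247). Hence Q(sqrt(247)) = Q(sqrt(8892)) = Q(sqrt(247)), and the splitting field collapses to a single degree-2 extension with Galois group Z/2Z.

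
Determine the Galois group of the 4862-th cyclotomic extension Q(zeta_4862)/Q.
|Gal(Q(zeta_4862)/Q)| = phi(4862) = 1920; group ≅ (Z/4862Z)^* ≅ Z/10Z × Z/12Z × Z/16Z

The n-th cyclotomic polynomial Φ_4862(x) is the minimal polynomial of zeta_4862 over Q and has degree phi(4862) = 1920. So Q(zeta_4862) is a degree-1920 Galois extension with Galois group (Z/4862Z)^*. By CRT, (Z/4862Z)^* ≅ (Z/2Z)^* × (Z/11Z)^* × (Z/13Z)^* × (Z/17Z)^*. Each prime-power unit group is (Z/2Z)^* ≅ trivial group (order 1); (Z/11Z)^* ≅ Z/10Z; (Z/13Z)^* ≅ Z/12Z; (Z/17Z)^* ≅ Z/16Z. Hence Gal(Q(zeta_4862)/Q) ≅ Z/10Z × Z/12Z × Z/16Z.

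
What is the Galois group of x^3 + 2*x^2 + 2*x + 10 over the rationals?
Gal(K/Q) = S_3 (symmetric group of order 6)

Compute the discriminant of x^3 + (2)*x^2 + (2)*x + (10): Δ = -2316. Since Δ is not a rational square, the Galois group is not contained in A_3; it must be the full S_3 (irreducibility of the cubic rules out anything smaller).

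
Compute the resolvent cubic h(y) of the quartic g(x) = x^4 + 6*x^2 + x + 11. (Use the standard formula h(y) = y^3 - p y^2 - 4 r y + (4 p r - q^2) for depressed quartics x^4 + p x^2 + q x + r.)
h(y) = y^3 - 6*y^2 - 44*y + 263

Identify coefficients: p = 6, q = 1, r = 11.
Plug into h(y) = y^3 - p y^2 - 4 r y + (4 p r - q^2):
  h(y) = y^3 - (6) y^2 - 4*(11) y + (4*(6)*(11) - (1)^2)
       = y^3 + (-6) y^2 + (-44) y + (263).
Simplifying: h(y) = y^3 - 6*y^2 - 44*y + 263.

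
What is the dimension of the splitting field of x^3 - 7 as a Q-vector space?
[K:Q] = 6

x^3 - 7 has one real root r = 7^(1/3) and two complex roots r*zeta_3, r*zeta_3^2 where zeta_3 = e^(2*pi*i/3). The splitting field is Q(r, zeta_3). [Q(r):Q] = 3 and [Q(zeta_3):Q] = 2 with gcd = 1, so [Q(r, zeta_3):Q] = 3 * 2 = 6.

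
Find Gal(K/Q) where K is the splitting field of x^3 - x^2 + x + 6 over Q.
Gal(K/Q) = S_3 (symmetric group of order 6)

Compute the discriminant of x^3 + (-1)*x^2 + (1)*x + (6): Δ = -1059. Since Δ is not a rational square, the Galois group is not contained in A_3; it must be the full S_3 (irreducibility of the cubic rules out anything smaller).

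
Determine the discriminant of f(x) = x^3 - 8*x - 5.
Δ = 1373

For x^3 + a x^2 + b x + c the discriminant is Δ = 18 a b c - 4 a^3 c + a^2 b^2 - 4 b^3 - 27 c^2.
Plug a = 0, b = -8, c = -5:
  18*(0)*(-8)*(-5) - 4*(0)^3*(-5) + (0)^2*(-8)^2 - 4*(-8)^3 - 27*(-5)^2
  = 0 + (0) + 0 + (2048) + (-675)
  = 1373.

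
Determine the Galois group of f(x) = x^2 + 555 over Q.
Gal(K/Q) = Z/2Z (cyclic of order 2)

x^2 + 555 is irreducible over Q since -555 is not a rational square. The splitting field Q(sqrt(-555)) has degree 2 over Q, and its unique nontrivial automorphism is sqrt(-555) ↦ -sqrt(-555). Hence Gal(Q(sqrt(-555))/Q) = Z/2Z.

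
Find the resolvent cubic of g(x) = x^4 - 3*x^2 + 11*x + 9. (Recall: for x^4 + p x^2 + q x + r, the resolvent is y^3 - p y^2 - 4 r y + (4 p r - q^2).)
h(y) = y^3 + 3*y^2 - 36*y - 229

Identify coefficients: p = -3, q = 11, r = 9.
Plug into h(y) = y^3 - p y^2 - 4 r y + (4 p r - q^2):
  h(y) = y^3 - (-3) y^2 - 4*(9) y + (4*(-3)*(9) - (11)^2)
       = y^3 + (3) y^2 + (-36) y + (-229).
Simplifying: h(y) = y^3 + 3*y^2 - 36*y - 229.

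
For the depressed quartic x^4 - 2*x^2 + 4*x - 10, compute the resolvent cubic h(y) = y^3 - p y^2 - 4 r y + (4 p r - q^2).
h(y) = y^3 + 2*y^2 + 40*y + 64

Identify coefficients: p = -2, q = 4, r = -10.
Plug into h(y) = y^3 - p y^2 - 4 r y + (4 p r - q^2):
  h(y) = y^3 - (-2) y^2 - 4*(-10) y + (4*(-2)*(-10) - (4)^2)
       = y^3 + (2) y^2 + (40) y + (64).
Simplifying: h(y) = y^3 + 2*y^2 + 40*y + 64.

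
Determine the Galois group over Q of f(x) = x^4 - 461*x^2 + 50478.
Gal(K/Q) = V_4 (Klein four-group, Z/2Z × Z/2Z)

f factors as (x^2 - 179)(x^2 - 282), so the splitting field is K = Q(sqrt(179), sqrt(282)). The elements 179, 282, 50478 are all non-squares in Q, so sqrt(179) and sqrt(282) generate independent quadratic extensions. Thus [K:Q] = 4 and Gal(K/Q) is generated by the two order-2 automorphisms sqrt(179) ↦ -sqrt(179) and sqrt(282) ↦ -sqrt(282), giving V_4.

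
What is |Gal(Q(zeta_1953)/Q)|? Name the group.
|Gal(Q(zeta_1953)/Q)| = phi(1953) = 1080; group ≅ (Z/1953Z)^* ≅ Z/6Z × Z/6Z × Z/30Z

The n-th cyclotomic polynomial Φ_1953(x) is the minimal polynomial of zeta_1953 over Q and has degree phi(1953) = 1080. So Q(zeta_1953) is a degree-1080 Galois extension with Galois group (Z/1953Z)^*. By CRT, (Z/1953Z)^* ≅ (Z/9Z)^* × (Z/7Z)^* × (Z/31Z)^*. Each prime-power unit group is (Z/9Z)^* ≅ Z/6Z; (Z/7Z)^* ≅ Z/6Z; (Z/31Z)^* ≅ Z/30Z. Hence Gal(Q(zeta_1953)/Q) ≅ Z/6Z × Z/6Z × Z/30Z.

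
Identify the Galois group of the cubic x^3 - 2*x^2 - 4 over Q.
Gal(K/Q) = S_3 (symmetric group of order 6)

Compute the discriminant of x^3 + (-2)*x^2 + (0)*x + (-4): Δ = -560. Since Δ is not a rational square, the Galois group is not contained in A_3; it must be the full S_3 (irreducibility of the cubic rules out anything smaller).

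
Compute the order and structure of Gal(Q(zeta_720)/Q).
|Gal(Q(zeta_720)/Q)| = phi(720) = 192; group ≅ (Z/720Z)^* ≅ Z/2Z × Z/4Z × Z/4Z × Z/6Z

The n-th cyclotomic polynomial Φ_720(x) is the minimal polynomial of zeta_720 over Q and has degree phi(720) = 192. So Q(zeta_720) is a degree-192 Galois extension with Galois group (Z/720Z)^*. By CRT, (Z/720Z)^* ≅ (Z/16Z)^* × (Z/9Z)^* × (Z/5Z)^*. Each prime-power unit group is (Z/16Z)^* ≅ Z/2Z × Z/4Z; (Z/9Z)^* ≅ Z/6Z; (Z/5Z)^* ≅ Z/4Z. Hence Gal(Q(zeta_720)/Q) ≅ Z/2Z × Z/4Z × Z/4Z × Z/6Z.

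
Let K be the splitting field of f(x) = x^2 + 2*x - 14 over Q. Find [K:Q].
[K:Q] = 2

The discriminant of x^2 + (2)*x + (-14) is b^2 - 4c = 4 - (-56) = 60. Since 60 is not a perfect square in Q, the polynomial is irreducible over Q. Its two roots generate a degree-2 extension, so [K:Q] = 2.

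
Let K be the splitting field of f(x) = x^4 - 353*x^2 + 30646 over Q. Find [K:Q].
[K:Q] = 4

f factors as (x^2 - 199)(x^2 - 154); the splitting field is K = Q(sqrt(199), sqrt(154)). Since 199, 154, and 30646 are all non-squares in Q, the three subfields Q(sqrt(199)), Q(sqrt(154)), Q(sqrt(30646)) are distinct degree-2 extensions, so [K:Q] = 4 (Klein four Galois group).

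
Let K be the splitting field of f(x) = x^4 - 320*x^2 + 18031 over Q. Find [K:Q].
[K:Q] = 4

f factors as (x^2 - 73)(x^2 - 247); the splitting field is K = Q(sqrt(73), sqrt(247)). Since 73, 247, and 18031 are all non-squares in Q, the three subfields Q(sqrt(73)), Q(sqrt(247)), Q(sqrt(18031)) are distinct degree-2 extensions, so [K:Q] = 4 (Klein four Galois group).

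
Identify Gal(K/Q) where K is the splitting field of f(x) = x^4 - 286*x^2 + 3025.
Gal(K/Q) = Z/2Z (cyclic of order 2)

f factors as (x^2 - 11)(x^2 - 275), so the splitting field is K = Q(sqrt(11), sqrt(275)). The squarefree part of 11 is 11 and the squarefree part of 275 is also 11, so sqrt(11) and sqrt(275) are both rational multiples of sqrt(11). Hence Q(sqrt(11)) = Q(sqrt(275)) = Q(sqrt(11)), and the splitting field collapses to a single degree-2 extension with Galois group Z/2Z.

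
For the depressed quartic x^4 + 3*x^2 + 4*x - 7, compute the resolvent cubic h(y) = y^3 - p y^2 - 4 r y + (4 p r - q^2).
h(y) = y^3 - 3*y^2 + 28*y - 100

Identify coefficients: p = 3, q = 4, r = -7.
Plug into h(y) = y^3 - p y^2 - 4 r y + (4 p r - q^2):
  h(y) = y^3 - (3) y^2 - 4*(-7) y + (4*(3)*(-7) - (4)^2)
       = y^3 + (-3) y^2 + (28) y + (-100).
Simplifying: h(y) = y^3 - 3*y^2 + 28*y - 100.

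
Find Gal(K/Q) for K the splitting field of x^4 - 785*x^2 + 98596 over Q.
Gal(K/Q) = Z/2Z (cyclic of order 2)

f factors as (x^2 - 157)(x^2 - 628), so the splitting field is K = Q(sqrt(157), sqrt(628)). The squarefree part of 157 is 157 and the squarefree part of 628 is also 157, so sqrt(157) and sqrt(628) are both rational multiples of sqrt(157). Hence Q(sqrt(157)) = Q(sqrt(628)) = Q(sqrt(157)), and the splitting field collapses to a single degree-2 extension with Galois group Z/2Z.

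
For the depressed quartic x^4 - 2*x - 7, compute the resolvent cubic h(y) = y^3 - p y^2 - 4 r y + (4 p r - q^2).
h(y) = y^3 + 28*y - 4

Identify coefficients: p = 0, q = -2, r = -7.
Plug into h(y) = y^3 - p y^2 - 4 r y + (4 p r - q^2):
  h(y) = y^3 - (0) y^2 - 4*(-7) y + (4*(0)*(-7) - (-2)^2)
       = y^3 + (0) y^2 + (28) y + (-4).
Simplifying: h(y) = y^3 + 28*y - 4.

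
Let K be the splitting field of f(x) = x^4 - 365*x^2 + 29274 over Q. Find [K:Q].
[K:Q] = 4

f factors as (x^2 - 119)(x^2 - 246); the splitting field is K = Q(sqrt(119), sqrt(246)). Since 119, 246, and 29274 are all non-squares in Q, the three subfields Q(sqrt(119)), Q(sqrt(246)), Q(sqrt(29274)) are distinct degree-2 extensions, so [K:Q] = 4 (Klein four Galois group).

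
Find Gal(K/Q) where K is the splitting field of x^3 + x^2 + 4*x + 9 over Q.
Gal(K/Q) = S_3 (symmetric group of order 6)

Compute the discriminant of x^3 + (1)*x^2 + (4)*x + (9): Δ = -1815. Since Δ is not a rational square, the Galois group is not contained in A_3; it must be the full S_3 (irreducibility of the cubic rules out anything smaller).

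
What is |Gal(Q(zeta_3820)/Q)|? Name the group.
|Gal(Q(zeta_3820)/Q)| = phi(3820) = 1520; group ≅ (Z/3820Z)^* ≅ Z/2Z × Z/4Z × Z/190Z

The n-th cyclotomic polynomial Φ_3820(x) is the minimal polynomial of zeta_3820 over Q and has degree phi(3820) = 1520. So Q(zeta_3820) is a degree-1520 Galois extension with Galois group (Z/3820Z)^*. By CRT, (Z/3820Z)^* ≅ (Z/4Z)^* × (Z/5Z)^* × (Z/191Z)^*. Each prime-power unit group is (Z/4Z)^* ≅ Z/2Z; (Z/5Z)^* ≅ Z/4Z; (Z/191Z)^* ≅ Z/190Z. Hence Gal(Q(zeta_3820)/Q) ≅ Z/2Z × Z/4Z × Z/190Z.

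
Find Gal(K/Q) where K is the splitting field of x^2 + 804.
Gal(K/Q) = Z/2Z (cyclic of order 2)

x^2 + 804 is irreducible over Q since -804 is not a rational square. The splitting field Q(sqrt(-804)) has degree 2 over Q, and its unique nontrivial automorphism is sqrt(-804) ↦ -sqrt(-804). Hence Gal(Q(sqrt(-804))/Q) = Z/2Z.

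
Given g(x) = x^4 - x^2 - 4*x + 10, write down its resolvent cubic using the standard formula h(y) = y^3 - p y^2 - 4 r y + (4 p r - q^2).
h(y) = y^3 + y^2 - 40*y - 56

Identify coefficients: p = -1, q = -4, r = 10.
Plug into h(y) = y^3 - p y^2 - 4 r y + (4 p r - q^2):
  h(y) = y^3 - (-1) y^2 - 4*(10) y + (4*(-1)*(10) - (-4)^2)
       = y^3 + (1) y^2 + (-40) y + (-56).
Simplifying: h(y) = y^3 + y^2 - 40*y - 56.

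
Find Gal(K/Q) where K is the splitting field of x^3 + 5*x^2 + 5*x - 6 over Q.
Gal(K/Q) = S_3 (symmetric group of order 6)

Compute the discriminant of x^3 + (5)*x^2 + (5)*x + (-6): Δ = -547. Since Δ is not a rational square, the Galois group is not contained in A_3; it must be the full S_3 (irreducibility of the cubic rules out anything smaller).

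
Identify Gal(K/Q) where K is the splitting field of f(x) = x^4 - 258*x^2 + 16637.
Gal(K/Q) = V_4 (Klein four-group, Z/2Z × Z/2Z)

f factors as (x^2 - 127)(x^2 - 131), so the splitting field is K = Q(sqrt(127), sqrt(131)). The elements 127, 131, 16637 are all non-squares in Q, so sqrt(127) and sqrt(131) generate independent quadratic extensions. Thus [K:Q] = 4 and Gal(K/Q) is generated by the two order-2 automorphisms sqrt(127) ↦ -sqrt(127) and sqrt(131) ↦ -sqrt(131), giving V_4.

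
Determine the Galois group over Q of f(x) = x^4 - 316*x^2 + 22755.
Gal(K/Q) = V_4 (Klein four-group, Z/2Z × Z/2Z)

f factors as (x^2 - 111)(x^2 - 205), so the splitting field is K = Q(sqrt(111), sqrt(205)). The elements 111, 205, 22755 are all non-squares in Q, so sqrt(111) and sqrt(205) generate independent quadratic extensions. Thus [K:Q] = 4 and Gal(K/Q) is generated by the two order-2 automorphisms sqrt(111) ↦ -sqrt(111) and sqrt(205) ↦ -sqrt(205), giving V_4.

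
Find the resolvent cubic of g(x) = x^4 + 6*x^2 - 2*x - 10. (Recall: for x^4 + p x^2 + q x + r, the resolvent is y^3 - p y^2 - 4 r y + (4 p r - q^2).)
h(y) = y^3 - 6*y^2 + 40*y - 244

Identify coefficients: p = 6, q = -2, r = -10.
Plug into h(y) = y^3 - p y^2 - 4 r y + (4 p r - q^2):
  h(y) = y^3 - (6) y^2 - 4*(-10) y + (4*(6)*(-10) - (-2)^2)
       = y^3 + (-6) y^2 + (40) y + (-244).
Simplifying: h(y) = y^3 - 6*y^2 + 40*y - 244.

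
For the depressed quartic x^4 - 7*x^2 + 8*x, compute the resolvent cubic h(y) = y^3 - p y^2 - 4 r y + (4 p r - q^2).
h(y) = y^3 + 7*y^2 - 64

Identify coefficients: p = -7, q = 8, r = 0.
Plug into h(y) = y^3 - p y^2 - 4 r y + (4 p r - q^2):
  h(y) = y^3 - (-7) y^2 - 4*(0) y + (4*(-7)*(0) - (8)^2)
       = y^3 + (7) y^2 + (0) y + (-64).
Simplifying: h(y) = y^3 + 7*y^2 - 64.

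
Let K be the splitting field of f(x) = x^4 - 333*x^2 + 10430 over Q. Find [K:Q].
[K:Q] = 4

f factors as (x^2 - 35)(x^2 - 298); the splitting field is K = Q(sqrt(35), sqrt(298)). Since 35, 298, and 10430 are all non-squares in Q, the three subfields Q(sqrt(35)), Q(sqrt(298)), Q(sqrt(10430)) are distinct degree-2 extensions, so [K:Q] = 4 (Klein four Galois group).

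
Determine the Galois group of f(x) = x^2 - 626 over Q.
Gal(K/Q) = Z/2Z (cyclic of order 2)

x^2 - 626 is irreducible over Q since 626 is not a rational square. The splitting field Q(sqrt(626)) has degree 2 over Q, and its unique nontrivial automorphism is sqrt(626) ↦ -sqrt(626). Hence Gal(Q(sqrt(626))/Q) = Z/2Z.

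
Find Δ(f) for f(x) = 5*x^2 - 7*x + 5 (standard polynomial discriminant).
Δ = -51

For a quadratic a x^2 + b x + c the discriminant is Δ = b^2 - 4ac = (-7)^2 - 4*(5)*(5) = 49 - (100) = -51.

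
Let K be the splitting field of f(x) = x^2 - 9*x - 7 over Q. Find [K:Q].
[K:Q] = 2

The discriminant of x^2 + (-9)*x + (-7) is b^2 - 4c = 81 - (-28) = 109. Since 109 is not a perfect square in Q, the polynomial is irreducible over Q. Its two roots generate a degree-2 extension, so [K:Q] = 2.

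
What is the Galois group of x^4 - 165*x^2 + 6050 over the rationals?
Gal(K/Q) = V_4 (Klein four-group, Z/2Z × Z/2Z)

f factors as (x^2 - 55)(x^2 - 110), so the splitting field is K = Q(sqrt(55), sqrt(110)). The elements 55, 110, 6050 are all non-squares in Q, so sqrt(55) and sqrt(110) generate independent quadratic extensions. Thus [K:Q] = 4 and Gal(K/Q) is generated by the two order-2 automorphisms sqrt(55) ↦ -sqrt(55) and sqrt(110) ↦ -sqrt(110), giving V_4.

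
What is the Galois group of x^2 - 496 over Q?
Gal(K/Q) = Z/2Z (cyclic of order 2)

x^2 - 496 is irreducible over Q since 496 is not a rational square. The splitting field Q(sqrt(496)) has degree 2 over Q, and its unique nontrivial automorphism is sqrt(496) ↦ -sqrt(496). Hence Gal(Q(sqrt(496))/Q) = Z/2Z.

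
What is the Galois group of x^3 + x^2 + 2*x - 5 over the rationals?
Gal(K/Q) = S_3 (symmetric group of order 6)

Compute the discriminant of x^3 + (1)*x^2 + (2)*x + (-5): Δ = -863. Since Δ is not a rational square, the Galois group is not contained in A_3; it must be the full S_3 (irreducibility of the cubic rules out anything smaller).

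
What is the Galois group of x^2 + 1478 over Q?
Gal(K/Q) = Z/2Z (cyclic of order 2)

x^2 + 1478 is irreducible over Q since -1478 is not a rational square. The splitting field Q(sqrt(-1478)) has degree 2 over Q, and its unique nontrivial automorphism is sqrt(-1478) ↦ -sqrt(-1478). Hence Gal(Q(sqrt(-1478))/Q) = Z/2Z.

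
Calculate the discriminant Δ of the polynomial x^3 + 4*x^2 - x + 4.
Δ = -1724

For x^3 + a x^2 + b x + c the discriminant is Δ = 18 a b c - 4 a^3 c + a^2 b^2 - 4 b^3 - 27 c^2.
Plug a = 4, b = -1, c = 4:
  18*(4)*(-1)*(4) - 4*(4)^3*(4) + (4)^2*(-1)^2 - 4*(-1)^3 - 27*(4)^2
  = -288 + (-1024) + 16 + (4) + (-432)
  = -1724.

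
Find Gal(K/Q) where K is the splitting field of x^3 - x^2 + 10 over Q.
Gal(K/Q) = S_3 (symmetric group of order 6)

Compute the discriminant of x^3 + (-1)*x^2 + (0)*x + (10): Δ = -2660. Since Δ is not a rational square, the Galois group is not contained in A_3; it must be the full S_3 (irreducibility of the cubic rules out anything smaller).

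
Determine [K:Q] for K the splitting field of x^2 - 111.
[K:Q] = 2

The polynomial x^2 - 111 is irreducible over Q since 111 is not a perfect square. Its splitting field is Q(sqrt(111)), which has degree 2 over Q.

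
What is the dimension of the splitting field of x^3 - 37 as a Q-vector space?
[K:Q] = 6

x^3 - 37 has one real root r = 37^(1/3) and two complex roots r*zeta_3, r*zeta_3^2 where zeta_3 = e^(2*pi*i/3). The splitting field is Q(r, zeta_3). [Q(r):Q] = 3 and [Q(zeta_3):Q] = 2 with gcd = 1, so [Q(r, zeta_3):Q] = 3 * 2 = 6.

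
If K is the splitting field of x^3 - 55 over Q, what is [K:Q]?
[K:Q] = 6

x^3 - 55 has one real root r = 55^(1/3) and two complex roots r*zeta_3, r*zeta_3^2 where zeta_3 = e^(2*pi*i/3). The splitting field is Q(r, zeta_3). [Q(r):Q] = 3 and [Q(zeta_3):Q] = 2 with gcd = 1, so [Q(r, zeta_3):Q] = 3 * 2 = 6.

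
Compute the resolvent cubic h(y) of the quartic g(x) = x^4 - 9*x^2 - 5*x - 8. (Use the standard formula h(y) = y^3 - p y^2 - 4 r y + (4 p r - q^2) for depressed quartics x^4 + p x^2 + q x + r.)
h(y) = y^3 + 9*y^2 + 32*y + 263

Identify coefficients: p = -9, q = -5, r = -8.
Plug into h(y) = y^3 - p y^2 - 4 r y + (4 p r - q^2):
  h(y) = y^3 - (-9) y^2 - 4*(-8) y + (4*(-9)*(-8) - (-5)^2)
       = y^3 + (9) y^2 + (32) y + (263).
Simplifying: h(y) = y^3 + 9*y^2 + 32*y + 263.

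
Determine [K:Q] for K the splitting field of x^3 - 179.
[K:Q] = 6

x^3 - 179 has one real root r = 179^(1/3) and two complex roots r*zeta_3, r*zeta_3^2 where zeta_3 = e^(2*pi*i/3). The splitting field is Q(r, zeta_3). [Q(r):Q] = 3 and [Q(zeta_3):Q] = 2 with gcd = 1, so [Q(r, zeta_3):Q] = 3 * 2 = 6.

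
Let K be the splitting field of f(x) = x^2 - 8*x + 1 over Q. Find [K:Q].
[K:Q] = 2

The discriminant of x^2 + (-8)*x + (1) is b^2 - 4c = 64 - (4) = 60. Since 60 is not a perfect square in Q, the polynomial is irreducible over Q. Its two roots generate a degree-2 extension, so [K:Q] = 2.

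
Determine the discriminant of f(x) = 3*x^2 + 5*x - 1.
Δ = 37

For a quadratic a x^2 + b x + c the discriminant is Δ = b^2 - 4ac = (5)^2 - 4*(3)*(-1) = 25 - (-12) = 37.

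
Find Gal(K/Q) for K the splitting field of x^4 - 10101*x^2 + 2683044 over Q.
Gal(K/Q) = Z/2Z (cyclic of order 2)

f factors as (x^2 - 273)(x^2 - 9828), so the splitting field is K = Q(sqrt(273), sqrt(9828)). The squarefree part of 273 is 273 and the squarefree part of 9828 is also 273, so sqrt(273) and sqrt(9828) are both rational multiples of sqrt(273). Hence Q(sqrt(273)) = Q(sqrt(9828)) = Q(sqrt(273)), and the splitting field collapses to a single degree-2 extension with Galois group Z/2Z.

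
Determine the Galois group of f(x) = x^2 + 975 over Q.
Gal(K/Q) = Z/2Z (cyclic of order 2)

x^2 + 975 is irreducible over Q since -975 is not a rational square. The splitting field Q(sqrt(-975)) has degree 2 over Q, and its unique nontrivial automorphism is sqrt(-975) ↦ -sqrt(-975). Hence Gal(Q(sqrt(-975))/Q) = Z/2Z.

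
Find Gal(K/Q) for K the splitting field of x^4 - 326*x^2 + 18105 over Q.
Gal(K/Q) = V_4 (Klein four-group, Z/2Z × Z/2Z)

f factors as (x^2 - 255)(x^2 - 71), so the splitting field is K = Q(sqrt(255), sqrt(71)). The elements 255, 71, 18105 are all non-squares in Q, so sqrt(255) and sqrt(71) generate independent quadratic extensions. Thus [K:Q] = 4 and Gal(K/Q) is generated by the two order-2 automorphisms sqrt(255) ↦ -sqrt(255) and sqrt(71) ↦ -sqrt(71), giving V_4.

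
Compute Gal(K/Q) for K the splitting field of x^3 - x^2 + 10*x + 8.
Gal(K/Q) = S_3 (symmetric group of order 6)

Compute the discriminant of x^3 + (-1)*x^2 + (10)*x + (8): Δ = -7036. Since Δ is not a rational square, the Galois group is not contained in A_3; it must be the full S_3 (irreducibility of the cubic rules out anything smaller).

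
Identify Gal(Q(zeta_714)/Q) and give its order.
|Gal(Q(zeta_714)/Q)| = phi(714) = 192; group ≅ (Z/714Z)^* ≅ Z/2Z × Z/6Z × Z/16Z

The n-th cyclotomic polynomial Φ_714(x) is the minimal polynomial of zeta_714 over Q and has degree phi(714) = 192. So Q(zeta_714) is a degree-192 Galois extension with Galois group (Z/714Z)^*. By CRT, (Z/714Z)^* ≅ (Z/2Z)^* × (Z/3Z)^* × (Z/7Z)^* × (Z/17Z)^*. Each prime-power unit group is (Z/2Z)^* ≅ trivial group (order 1); (Z/3Z)^* ≅ Z/2Z; (Z/7Z)^* ≅ Z/6Z; (Z/17Z)^* ≅ Z/16Z. Hence Gal(Q(zeta_714)/Q) ≅ Z/2Z × Z/6Z × Z/16Z.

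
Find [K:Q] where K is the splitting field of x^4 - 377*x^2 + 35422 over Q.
[K:Q] = 4

f factors as (x^2 - 199)(x^2 - 178); the splitting field is K = Q(sqrt(199), sqrt(178)). Since 199, 178, and 35422 are all non-squares in Q, the three subfields Q(sqrt(199)), Q(sqrt(178)), Q(sqrt(35422)) are distinct degree-2 extensions, so [K:Q] = 4 (Klein four Galois group).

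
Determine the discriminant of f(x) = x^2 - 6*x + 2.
Δ = 28

For a quadratic a x^2 + b x + c the discriminant is Δ = b^2 - 4ac = (-6)^2 - 4*(1)*(2) = 36 - (8) = 28.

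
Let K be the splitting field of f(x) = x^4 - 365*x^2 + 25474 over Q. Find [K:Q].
[K:Q] = 4

f factors as (x^2 - 271)(x^2 - 94); the splitting field is K = Q(sqrt(271), sqrt(94)). Since 271, 94, and 25474 are all non-squares in Q, the three subfields Q(sqrt(271)), Q(sqrt(94)), Q(sqrt(25474)) are distinct degree-2 extensions, so [K:Q] = 4 (Klein four Galois group).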